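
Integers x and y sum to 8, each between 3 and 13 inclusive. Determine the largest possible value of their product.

For a fixed sum, the product xy is largest when x and y are as close as possible.
Taking x = 4 and y = 4 (both in [3, 13]) gives xy = 16.

16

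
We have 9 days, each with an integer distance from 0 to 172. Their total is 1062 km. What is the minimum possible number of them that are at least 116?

1

Each value short of 116 is at most 115, costing at least 172 − 115 = 57 against the maximum total of 1548.
We can afford to lose at most 1548 − 1062 = 486, so at most ⌊486/57⌋ = 8 fall short, and at least 1 are ≥ 116.
Exactly 1 works: 1 value at 172 and 8 at 115 total 1092; lower one of the high values by 30 (still ≥ 116) to hit 1062.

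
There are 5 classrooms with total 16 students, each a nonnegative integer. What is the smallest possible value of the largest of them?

4

If every one of the 5 were at most 3, the total would be at most 5 × 3 = 15 < 16.
Taking 4 copies of 3 and 1 copy of 4 gives exactly 16, so 4 is attained.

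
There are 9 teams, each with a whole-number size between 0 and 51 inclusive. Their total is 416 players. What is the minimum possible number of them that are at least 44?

4

Each value short of 44 is at most 43, costing at least 51 − 43 = 8 against the maximum total of 459.
We can afford to lose at most 459 − 416 = 43, so at most ⌊43/8⌋ = 5 fall short, and at least 4 are ≥ 44.
Exactly 4 works: 4 values at 51 and 5 at 43 total 419; lower one of the high values by 3 (still ≥ 44) to hit 416.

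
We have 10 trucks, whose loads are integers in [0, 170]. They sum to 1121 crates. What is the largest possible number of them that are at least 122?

With k values at 122 or above and the rest at least 0, the sum is at least 0 + 122k.
Since the sum is 1121, we need 122k ≤ 1121, i.e. k ≤ 9.
k = 9 is achieved by 9 values at 122 and 1 at 0, total 1098; add 23 to one value (staying below 122) to reach 1121.

9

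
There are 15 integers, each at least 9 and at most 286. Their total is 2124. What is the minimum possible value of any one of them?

Minimizing one value means maximizing the remaining 14.
The other 14 can take up 14 × 286 = 4004 ≥ 2124 − 9, so one integer can sit at its floor of 9.
Achievable: one at 9 and the other 14 totalling 2115, which fits since 14 × 9 ≤ 2115 ≤ 14 × 286.

9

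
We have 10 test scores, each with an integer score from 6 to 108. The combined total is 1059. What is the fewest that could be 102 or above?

If only k of them are at least 102, the other 10 − k are at most 101, so the total is at most k·108 + (10 − k)·101.
This must reach 1059, so k·108 + (10 − k)·101 ≥ 1059, giving k ≥ 7.
Exactly 7 works: 7 values at 108 and 3 at 101 total 1059.

7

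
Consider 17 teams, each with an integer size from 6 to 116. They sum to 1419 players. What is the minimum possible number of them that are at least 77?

If only k of them are at least 77, the other 17 − k are at most 76, so the total is at most k·116 + (17 − k)·76.
This must reach 1419, so k·116 + (17 − k)·76 ≥ 1419, giving k ≥ 4.
Exactly 4 works: 4 values at 116 and 13 at 76 total 1452; lower one of the high values by 33 (still ≥ 77) to hit 1419.

4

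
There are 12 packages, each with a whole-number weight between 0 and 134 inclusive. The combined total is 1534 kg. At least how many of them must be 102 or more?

Suppose at most 12 − j of them reach 102; then j values are ≤ 101 and the rest ≤ 134.
The total is then ≤ 101·j + 134·(12 − j) = 1608 − 33j. For this to be ≥ 1534 we need j ≤ 2, so at least 12 − 2 = 10 must reach 102.
Exactly 10 works: 10 values at 134 and 2 at 101 total 1542; lower one of the high values by 8 (still ≥ 102) to hit 1534.

10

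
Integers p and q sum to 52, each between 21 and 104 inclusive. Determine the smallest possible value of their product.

651

Since p + q is fixed, pushing one of them to its bound minimizes the product.
At the endpoint p = 21, q = 52 − 21 = 31, so pq = 21 × 31 = 651.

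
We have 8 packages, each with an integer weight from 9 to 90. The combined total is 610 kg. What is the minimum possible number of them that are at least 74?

Suppose at most 8 − j of them reach 74; then j values are ≤ 73 and the rest ≤ 90.
The total is then ≤ 73·j + 90·(8 − j) = 720 − 17j. For this to be ≥ 610 we need j ≤ 6, so at least 8 − 6 = 2 must reach 74.
Exactly 2 works: 2 values at 90 and 6 at 73 total 618; lower one of the high values by 8 (still ≥ 74) to hit 610.

2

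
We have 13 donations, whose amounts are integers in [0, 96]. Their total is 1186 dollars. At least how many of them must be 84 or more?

9

Each value short of 84 is at most 83, costing at least 96 − 83 = 13 against the maximum total of 1248.
We can afford to lose at most 1248 − 1186 = 62, so at most ⌊62/13⌋ = 4 fall short, and at least 9 are ≥ 84.
Exactly 9 works: 9 values at 96 and 4 at 83 total 1196; lower one of the high values by 10 (still ≥ 84) to hit 1186.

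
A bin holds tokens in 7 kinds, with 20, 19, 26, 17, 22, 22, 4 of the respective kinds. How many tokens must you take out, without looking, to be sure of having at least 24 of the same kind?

In the worst case you take as many as possible of each kind without reaching 24: 20 + 19 + 23 + 17 + 22 + 22 + 4 = 127.
The next one must give 24 of some kind, so 127 + 1 = 128.

128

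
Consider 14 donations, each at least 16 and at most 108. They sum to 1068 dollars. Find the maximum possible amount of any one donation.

108

To make one donation as large as possible, make the other 13 as small as possible.
The other 13 contribute at least 13 × 16 = 208, leaving at most 1068 − 208 = 860.
But each donation is capped at 108, so the maximum is 108.
Achievable: one at 108 and the other 13 totalling 960, which fits since 13 × 16 ≤ 960 ≤ 13 × 108.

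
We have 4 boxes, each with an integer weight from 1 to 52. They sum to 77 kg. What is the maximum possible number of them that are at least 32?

Suppose k of them are at least 32. Those contribute at least 32 each and the other 4 − k at least 1 each.
So the total is at least 32k + 1(4 − k) = 4 + 31k. This must be ≤ 77, giving k ≤ 2.
k = 2 is achieved by 2 values at 32 and 2 at 1, total 66; add 11 to one value (staying below 32) to reach 77.

2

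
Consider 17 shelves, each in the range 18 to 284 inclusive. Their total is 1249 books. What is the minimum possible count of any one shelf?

To make one shelf as small as possible, make the other 16 as large as possible.
The other 16 can take up 16 × 284 = 4544 ≥ 1249 − 18, so one shelf can sit at its floor of 18.
Achievable: one at 18 and the other 16 totalling 1231, which fits since 16 × 18 ≤ 1231 ≤ 16 × 284.

18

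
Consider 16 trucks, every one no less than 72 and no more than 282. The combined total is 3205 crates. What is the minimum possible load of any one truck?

To make one truck as small as possible, make the other 15 as large as possible.
The other 15 can take up 15 × 282 = 4230 ≥ 3205 − 72, so one truck can sit at its floor of 72.
Achievable: one at 72 and the other 15 totalling 3133, which fits since 15 × 72 ≤ 3133 ≤ 15 × 282.

72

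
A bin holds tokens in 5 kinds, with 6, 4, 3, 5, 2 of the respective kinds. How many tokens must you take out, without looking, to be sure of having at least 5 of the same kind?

18

In the worst case you take as many as possible of each kind without reaching 5: 4 + 4 + 3 + 4 + 2 = 17.
The next one must give 5 of some kind, so 17 + 1 = 18.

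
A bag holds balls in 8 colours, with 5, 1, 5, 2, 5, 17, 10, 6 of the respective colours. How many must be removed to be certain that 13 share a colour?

47

In the worst case you take as many as possible of each colour without reaching 13: 5 + 1 + 5 + 2 + 5 + 12 + 10 + 6 = 46.
The next one must give 13 of some colour, so 46 + 1 = 47.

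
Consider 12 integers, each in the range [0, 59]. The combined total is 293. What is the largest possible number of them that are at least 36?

Suppose k of them are at least 36. Those contribute at least 36 each and the other 12 − k at least 0 each.
So the total is at least 36k + 0(12 − k) = 0 + 36k. This must be ≤ 293, giving k ≤ 8.
k = 8 is achieved by 8 values at 36 and 4 at 0, total 288; add 5 to one value (staying below 36) to reach 293.

8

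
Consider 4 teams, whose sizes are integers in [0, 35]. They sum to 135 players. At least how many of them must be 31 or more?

Each value short of 31 is at most 30, costing at least 35 − 30 = 5 against the maximum total of 140.
We can afford to lose at most 140 − 135 = 5, so at most ⌊5/5⌋ = 1 fall short, and at least 3 are ≥ 31.
Exactly 3 works: 3 values at 35 and 1 at 30 total 135.

3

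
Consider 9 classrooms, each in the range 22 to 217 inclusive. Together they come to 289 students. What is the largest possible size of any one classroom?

113

To make one classroom as large as possible, make the other 8 as small as possible.
The other 8 contribute at least 8 × 22 = 176, leaving at most 289 − 176 = 113.
Since 113 ≤ 217, this is achievable: one at 113 and 8 at 22.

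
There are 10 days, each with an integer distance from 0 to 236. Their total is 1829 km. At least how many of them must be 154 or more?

4

Each value short of 154 is at most 153, costing at least 236 − 153 = 83 against the maximum total of 2360.
We can afford to lose at most 2360 − 1829 = 531, so at most ⌊531/83⌋ = 6 fall short, and at least 4 are ≥ 154.
Exactly 4 works: 4 values at 236 and 6 at 153 total 1862; lower one of the high values by 33 (still ≥ 154) to hit 1829.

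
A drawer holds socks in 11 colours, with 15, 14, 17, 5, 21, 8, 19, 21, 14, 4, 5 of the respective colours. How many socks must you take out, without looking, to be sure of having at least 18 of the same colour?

134

In the worst case you take as many as possible of each colour without reaching 18: 15 + 14 + 17 + 5 + 17 + 8 + 17 + 17 + 14 + 4 + 5 = 133.
The next one must give 18 of some colour, so 133 + 1 = 134.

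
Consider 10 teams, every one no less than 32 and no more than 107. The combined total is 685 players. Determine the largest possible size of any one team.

107

Maximizing one value means minimizing the remaining 9.
The other 9 contribute at least 9 × 32 = 288, leaving at most 685 − 288 = 397.
But each team is capped at 107, so the maximum is 107.
Achievable: one at 107 and the other 9 totalling 578, which fits since 9 × 32 ≤ 578 ≤ 9 × 107.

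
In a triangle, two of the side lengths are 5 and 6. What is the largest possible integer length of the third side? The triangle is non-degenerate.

The third side must be less than 5 + 6 = 11.
The largest integer below 11 is 10.

10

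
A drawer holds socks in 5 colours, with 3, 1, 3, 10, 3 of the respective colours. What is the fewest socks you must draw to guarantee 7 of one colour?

In the worst case you take as many as possible of each colour without reaching 7: 3 + 1 + 3 + 6 + 3 = 16.
The next one must give 7 of some colour, so 16 + 1 = 17.

17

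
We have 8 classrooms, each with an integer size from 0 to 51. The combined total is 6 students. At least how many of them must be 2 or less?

6

Let j be the number exceeding 2. Then the total is ≥ 3·j + 0·(8 − j) = 0 + 3j.
So 3j ≤ 6 and j ≤ 2; hence at least 8 − 2 = 6 are ≤ 2.
Exactly 6 works: 6 values at 0 and 2 at 3 total 6.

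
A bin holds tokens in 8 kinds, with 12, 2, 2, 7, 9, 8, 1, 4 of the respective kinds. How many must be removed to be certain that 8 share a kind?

In the worst case you take as many as possible of each kind without reaching 8: 7 + 2 + 2 + 7 + 7 + 7 + 1 + 4 = 37.
The next one must give 8 of some kind, so 37 + 1 = 38.

38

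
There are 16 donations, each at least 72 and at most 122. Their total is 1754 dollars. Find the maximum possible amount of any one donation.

To make one donation as large as possible, make the other 15 as small as possible.
The other 15 contribute at least 15 × 72 = 1080, leaving at most 1754 − 1080 = 674.
But each donation is capped at 122, so the maximum is 122.
Achievable: one at 122 and the other 15 totalling 1632, which fits since 15 × 72 ≤ 1632 ≤ 15 × 122.

122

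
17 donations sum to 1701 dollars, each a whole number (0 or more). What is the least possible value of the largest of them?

If every one of the 17 were at most 100, the total would be at most 17 × 100 = 1700 < 1701.
Taking 16 copies of 100 and 1 copy of 101 gives exactly 1701, so 101 is attained.

101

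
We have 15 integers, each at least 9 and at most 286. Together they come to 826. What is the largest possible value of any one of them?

286

Maximizing one value means minimizing the remaining 14.
The other 14 contribute at least 14 × 9 = 126, leaving at most 826 − 126 = 700.
But each integer is capped at 286, so the maximum is 286.
Achievable: one at 286 and the other 14 totalling 540, which fits since 14 × 9 ≤ 540 ≤ 14 × 286.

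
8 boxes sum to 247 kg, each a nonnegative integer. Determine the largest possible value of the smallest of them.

30

The average is 247/8 < 31, so some value is ≤ 30.
Achievable: 1 of them at 30 and 7 at 31 total 247.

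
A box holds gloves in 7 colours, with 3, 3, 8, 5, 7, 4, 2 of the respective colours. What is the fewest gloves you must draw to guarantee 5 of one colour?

25

In the worst case you take as many as possible of each colour without reaching 5: 3 + 3 + 4 + 4 + 4 + 4 + 2 = 24.
The next one must give 5 of some colour, so 24 + 1 = 25.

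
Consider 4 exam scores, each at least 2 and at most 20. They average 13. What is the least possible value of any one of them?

2

To make one score as small as possible, make the other 3 as large as possible.
The total is 4 × 13 = 52.
The other 3 can take up 3 × 20 = 60 ≥ 52 − 2, so one score can sit at its floor of 2.
Achievable: one at 2 and the other 3 totalling 50, which fits since 3 × 2 ≤ 50 ≤ 3 × 20.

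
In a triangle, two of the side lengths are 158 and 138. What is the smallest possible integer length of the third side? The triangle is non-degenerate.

21

The third side must exceed |158 − 138| = 20.
The smallest integer above 20 is 21.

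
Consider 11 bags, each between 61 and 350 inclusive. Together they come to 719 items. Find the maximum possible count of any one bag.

To make one bag as large as possible, make the other 10 as small as possible.
The other 10 contribute at least 10 × 61 = 610, leaving at most 719 − 610 = 109.
Since 109 ≤ 350, this is achievable: one at 109 and 10 at 61.

109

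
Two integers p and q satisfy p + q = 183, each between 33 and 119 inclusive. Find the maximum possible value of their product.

For a fixed sum, the product pq is largest when p and q are as close as possible.
Taking p = 91 and q = 92 (both in [33, 119]) gives pq = 8372.

8372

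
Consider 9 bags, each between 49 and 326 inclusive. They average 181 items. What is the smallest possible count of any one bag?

Minimizing one value means maximizing the remaining 8.
The total is 9 × 181 = 1629.
The other 8 can take up 8 × 326 = 2608 ≥ 1629 − 49, so one bag can sit at its floor of 49.
Achievable: one at 49 and the other 8 totalling 1580, which fits since 8 × 49 ≤ 1580 ≤ 8 × 326.

49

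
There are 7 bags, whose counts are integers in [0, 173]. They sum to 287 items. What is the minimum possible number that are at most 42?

Each value above 42 is at least 43, contributing at least 43 − 0 = 43 above the floor 0.
The sum exceeds the floor total 0 by 287, so at most ⌊287/43⌋ = 6 exceed 42, and at least 1 are ≤ 42.
Exactly 1 works: 1 value at 0 and 6 at 43 total 258; raise one of the low values by 29 (still ≤ 42) to hit 287.

1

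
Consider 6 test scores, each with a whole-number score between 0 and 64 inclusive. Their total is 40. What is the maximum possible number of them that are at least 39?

1

Suppose k of them are at least 39. Those contribute at least 39 each and the other 6 − k at least 0 each.
So the total is at least 39k + 0(6 − k) = 0 + 39k. This must be ≤ 40, giving k ≤ 1.
k = 1 is achieved by 1 value at 39 and 5 at 0, total 39; add 1 to one value (staying below 39) to reach 40.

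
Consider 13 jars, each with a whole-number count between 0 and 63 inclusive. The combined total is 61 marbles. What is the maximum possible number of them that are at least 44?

1

If k of the values are ≥ 44, the total is ≥ 44k + 0(13 − k).
Setting 44k + 0(13 − k) ≤ 61 gives 44k ≤ 61, so k ≤ 1.
k = 1 is achieved by 1 value at 44 and 12 at 0, total 44; add 17 to one value (staying below 44) to reach 61.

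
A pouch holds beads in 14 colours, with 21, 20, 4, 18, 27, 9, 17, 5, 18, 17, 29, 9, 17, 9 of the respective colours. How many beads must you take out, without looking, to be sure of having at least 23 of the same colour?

In the worst case you take as many as possible of each colour without reaching 23: 21 + 20 + 4 + 18 + 22 + 9 + 17 + 5 + 18 + 17 + 22 + 9 + 17 + 9 = 208.
The next one must give 23 of some colour, so 208 + 1 = 209.

209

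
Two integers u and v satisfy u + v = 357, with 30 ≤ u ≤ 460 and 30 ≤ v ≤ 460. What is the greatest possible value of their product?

31862

For a fixed sum, the product uv is largest when u and v are as close as possible.
Taking u = 178 and v = 179 (both in [30, 460]) gives uv = 31862.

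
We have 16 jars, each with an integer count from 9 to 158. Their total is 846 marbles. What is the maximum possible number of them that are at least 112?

6

If k of the values are ≥ 112, the total is ≥ 112k + 9(16 − k).
Setting 112k + 9(16 − k) ≤ 846 gives 103k ≤ 702, so k ≤ 6.
k = 6 is achieved by 6 values at 112 and 10 at 9, total 762; add 84 to one value (staying below 112) to reach 846.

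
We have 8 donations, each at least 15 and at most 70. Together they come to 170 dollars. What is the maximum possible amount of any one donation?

To make one donation as large as possible, make the other 7 as small as possible.
The other 7 contribute at least 7 × 15 = 105, leaving at most 170 − 105 = 65.
Since 65 ≤ 70, this is achievable: one at 65 and 7 at 15.

65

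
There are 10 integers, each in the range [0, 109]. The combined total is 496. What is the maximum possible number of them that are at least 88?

If k of the values are ≥ 88, the total is ≥ 88k + 0(10 − k).
Setting 88k + 0(10 − k) ≤ 496 gives 88k ≤ 496, so k ≤ 5.
k = 5 is achieved by 5 values at 88 and 5 at 0, total 440; add 56 to one value (staying below 88) to reach 496.

5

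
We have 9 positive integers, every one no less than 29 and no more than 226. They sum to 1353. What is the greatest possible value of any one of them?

Maximizing one value means minimizing the remaining 8.
The other 8 contribute at least 8 × 29 = 232, leaving at most 1353 − 232 = 1121.
But each integer is capped at 226, so the maximum is 226.
Achievable: one at 226 and the other 8 totalling 1127, which fits since 8 × 29 ≤ 1127 ≤ 8 × 226.

226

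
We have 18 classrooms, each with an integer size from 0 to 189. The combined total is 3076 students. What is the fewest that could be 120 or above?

14

Suppose at most 18 − j of them reach 120; then j values are ≤ 119 and the rest ≤ 189.
The total is then ≤ 119·j + 189·(18 − j) = 3402 − 70j. For this to be ≥ 3076 we need j ≤ 4, so at least 18 − 4 = 14 must reach 120.
Exactly 14 works: 14 values at 189 and 4 at 119 total 3122; lower one of the high values by 46 (still ≥ 120) to hit 3076.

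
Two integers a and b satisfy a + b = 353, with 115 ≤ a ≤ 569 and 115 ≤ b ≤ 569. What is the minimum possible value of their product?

Since a + b is fixed, pushing one of them to its bound minimizes the product.
The extreme feasible split is a = 115, b = 238, giving ab = 27370.

27370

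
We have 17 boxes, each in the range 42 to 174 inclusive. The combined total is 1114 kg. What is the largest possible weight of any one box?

174

To make one box as large as possible, make the other 16 as small as possible.
The other 16 contribute at least 16 × 42 = 672, leaving at most 1114 − 672 = 442.
But each box is capped at 174, so the maximum is 174.
Achievable: one at 174 and the other 16 totalling 940, which fits since 16 × 42 ≤ 940 ≤ 16 × 174.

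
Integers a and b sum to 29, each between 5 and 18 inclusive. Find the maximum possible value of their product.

210

With a + b fixed, ab peaks when the two are closest together.
Taking a = 14 and b = 15 (both in [5, 18]) gives ab = 210.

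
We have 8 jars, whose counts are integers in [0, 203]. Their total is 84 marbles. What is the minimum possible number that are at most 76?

Let j be the number exceeding 76. Then the total is ≥ 77·j + 0·(8 − j) = 0 + 77j.
So 77j ≤ 84 and j ≤ 1; hence at least 8 − 1 = 7 are ≤ 76.
Exactly 7 works: 7 values at 0 and 1 at 77 total 77; raise one of the low values by 7 (still ≤ 76) to hit 84.

7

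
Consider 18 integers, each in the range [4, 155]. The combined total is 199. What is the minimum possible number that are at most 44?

Let j be the number exceeding 44. Then the total is ≥ 45·j + 4·(18 − j) = 72 + 41j.
So 41j ≤ 127 and j ≤ 3; hence at least 18 − 3 = 15 are ≤ 44.
Exactly 15 works: 15 values at 4 and 3 at 45 total 195; raise one of the low values by 4 (still ≤ 44) to hit 199.

15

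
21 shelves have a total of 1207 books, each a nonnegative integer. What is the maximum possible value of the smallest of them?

The average is 1207/21 < 58, so some value is ≤ 57.
Taking 11 copies of 57 and 10 copies of 58 gives exactly 1207, so 57 is attained.

57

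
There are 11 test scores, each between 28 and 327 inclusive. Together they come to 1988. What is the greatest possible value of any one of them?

327

To make one score as large as possible, make the other 10 as small as possible.
The other 10 contribute at least 10 × 28 = 280, leaving at most 1988 − 280 = 1708.
But each score is capped at 327, so the maximum is 327.
Achievable: one at 327 and the other 10 totalling 1661, which fits since 10 × 28 ≤ 1661 ≤ 10 × 327.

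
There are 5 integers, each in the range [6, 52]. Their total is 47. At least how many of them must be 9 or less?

1

Let j be the number exceeding 9. Then the total is ≥ 10·j + 6·(5 − j) = 30 + 4j.
So 4j ≤ 17 and j ≤ 4; hence at least 5 − 4 = 1 are ≤ 9.
Exactly 1 works: 1 value at 6 and 4 at 10 total 46; raise one of the low values by 1 (still ≤ 9) to hit 47.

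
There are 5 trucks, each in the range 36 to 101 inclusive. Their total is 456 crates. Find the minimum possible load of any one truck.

To make one truck as small as possible, make the other 4 as large as possible.
The other 4 contribute at most 4 × 101 = 404, leaving at least 456 − 404 = 52.
Since 52 ≥ 36, this is achievable: one at 52 and 4 at 101.

52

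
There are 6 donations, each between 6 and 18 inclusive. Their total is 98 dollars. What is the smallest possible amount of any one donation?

8

Minimizing one value means maximizing the remaining 5.
The other 5 contribute at most 5 × 18 = 90, leaving at least 98 − 90 = 8.
Since 8 ≥ 6, this is achievable: one at 8 and 5 at 18.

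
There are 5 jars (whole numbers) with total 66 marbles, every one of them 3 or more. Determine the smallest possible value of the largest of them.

14

The average is 66/5 > 13, so not all 5 can be 13 or less; the largest is ≥ 14.
Achievable: 1 of them at 14 and 4 at 13 total 66.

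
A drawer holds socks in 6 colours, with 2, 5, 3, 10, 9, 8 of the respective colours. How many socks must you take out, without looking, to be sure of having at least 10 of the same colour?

In the worst case you take as many as possible of each colour without reaching 10: 2 + 5 + 3 + 9 + 9 + 8 = 36.
The next one must give 10 of some colour, so 36 + 1 = 37.

37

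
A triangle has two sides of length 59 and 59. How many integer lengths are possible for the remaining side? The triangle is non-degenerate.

117

The triangle inequality gives |59 − 59| < c < 59 + 59, i.e. 0 < c < 118.
So c can be any integer from 1 to 117: 117 values.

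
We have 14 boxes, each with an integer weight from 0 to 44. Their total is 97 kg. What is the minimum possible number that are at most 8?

4

Let j be the number exceeding 8. Then the total is ≥ 9·j + 0·(14 − j) = 0 + 9j.
So 9j ≤ 97 and j ≤ 10; hence at least 14 − 10 = 4 are ≤ 8.
Exactly 4 works: 4 values at 0 and 10 at 9 total 90; raise one of the low values by 7 (still ≤ 8) to hit 97.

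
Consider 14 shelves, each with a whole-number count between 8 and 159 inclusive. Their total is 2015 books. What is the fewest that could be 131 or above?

7

If only k of them are at least 131, the other 14 − k are at most 130, so the total is at most k·159 + (14 − k)·130.
This must reach 2015, so k·159 + (14 − k)·130 ≥ 2015, giving k ≥ 7.
Exactly 7 works: 7 values at 159 and 7 at 130 total 2023; lower one of the high values by 8 (still ≥ 131) to hit 2015.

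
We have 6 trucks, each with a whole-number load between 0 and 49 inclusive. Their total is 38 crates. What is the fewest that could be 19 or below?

5

If only k of them are at most 19, the other 6 − k are at least 20, so the total is at least (6 − k)·20 + k·0.
This is ≤ 38, so (6 − k)·20 + 0k ≤ 38, which gives k ≥ 5.
Exactly 5 works: 5 values at 0 and 1 at 20 total 20; raise one of the low values by 18 (still ≤ 19) to hit 38.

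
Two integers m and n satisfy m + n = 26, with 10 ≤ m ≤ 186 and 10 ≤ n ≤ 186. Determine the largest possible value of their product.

For a fixed sum, the product mn is largest when m and n are as close as possible.
Taking m = 13 and n = 13 (both in [10, 186]) gives mn = 169.

169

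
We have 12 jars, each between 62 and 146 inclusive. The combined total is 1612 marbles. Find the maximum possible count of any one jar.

Maximizing one value means minimizing the remaining 11.
The other 11 contribute at least 11 × 62 = 682, leaving at most 1612 − 682 = 930.
But each jar is capped at 146, so the maximum is 146.
Achievable: one at 146 and the other 11 totalling 1466, which fits since 11 × 62 ≤ 1466 ≤ 11 × 146.

146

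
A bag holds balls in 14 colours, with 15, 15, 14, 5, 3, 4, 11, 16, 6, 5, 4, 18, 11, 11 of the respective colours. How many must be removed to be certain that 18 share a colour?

138

In the worst case you take as many as possible of each colour without reaching 18: 15 + 15 + 14 + 5 + 3 + 4 + 11 + 16 + 6 + 5 + 4 + 17 + 11 + 11 = 137.
The next one must give 18 of some colour, so 137 + 1 = 138.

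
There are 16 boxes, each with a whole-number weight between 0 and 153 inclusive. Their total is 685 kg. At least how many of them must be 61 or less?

Let j be the number exceeding 61. Then the total is ≥ 62·j + 0·(16 − j) = 0 + 62j.
So 62j ≤ 685 and j ≤ 11; hence at least 16 − 11 = 5 are ≤ 61.
Exactly 5 works: 5 values at 0 and 11 at 62 total 682; raise one of the low values by 3 (still ≤ 61) to hit 685.

5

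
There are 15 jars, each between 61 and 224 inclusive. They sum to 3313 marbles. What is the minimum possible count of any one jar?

To make one jar as small as possible, make the other 14 as large as possible.
The other 14 contribute at most 14 × 224 = 3136, leaving at least 3313 − 3136 = 177.
Since 177 ≥ 61, this is achievable: one at 177 and 14 at 224.

177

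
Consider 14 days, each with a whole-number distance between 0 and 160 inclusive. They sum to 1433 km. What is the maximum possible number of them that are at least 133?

10

If k of the values are ≥ 133, the total is ≥ 133k + 0(14 − k).
Setting 133k + 0(14 − k) ≤ 1433 gives 133k ≤ 1433, so k ≤ 10.
k = 10 is achieved by 10 values at 133 and 4 at 0, total 1330; add 103 to one value (staying below 133) to reach 1433.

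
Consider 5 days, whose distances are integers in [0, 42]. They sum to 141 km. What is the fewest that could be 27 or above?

Each value short of 27 is at most 26, costing at least 42 − 26 = 16 against the maximum total of 210.
We can afford to lose at most 210 − 141 = 69, so at most ⌊69/16⌋ = 4 fall short, and at least 1 are ≥ 27.
Exactly 1 works: 1 value at 42 and 4 at 26 total 146; lower one of the high values by 5 (still ≥ 27) to hit 141.

1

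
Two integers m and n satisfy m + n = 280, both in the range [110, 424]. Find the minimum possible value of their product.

18700

For a fixed sum, mn is smallest when m and n are as far apart as possible.
The extreme feasible split is m = 110, n = 170, giving mn = 18700.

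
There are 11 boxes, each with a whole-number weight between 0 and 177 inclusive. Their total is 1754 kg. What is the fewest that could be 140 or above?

Each value short of 140 is at most 139, costing at least 177 − 139 = 38 against the maximum total of 1947.
We can afford to lose at most 1947 − 1754 = 193, so at most ⌊193/38⌋ = 5 fall short, and at least 6 are ≥ 140.
Exactly 6 works: 6 values at 177 and 5 at 139 total 1757; lower one of the high values by 3 (still ≥ 140) to hit 1754.

6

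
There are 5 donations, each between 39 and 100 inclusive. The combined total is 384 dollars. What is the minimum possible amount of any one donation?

Minimizing one value means maximizing the remaining 4.
The other 4 can take up 4 × 100 = 400 ≥ 384 − 39, so one donation can sit at its floor of 39.
Achievable: one at 39 and the other 4 totalling 345, which fits since 4 × 39 ≤ 345 ≤ 4 × 100.

39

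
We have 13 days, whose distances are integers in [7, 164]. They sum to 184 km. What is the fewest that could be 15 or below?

3

If only k of them are at most 15, the other 13 − k are at least 16, so the total is at least (13 − k)·16 + k·7.
This is ≤ 184, so (13 − k)·16 + 7k ≤ 184, which gives k ≥ 3.
Exactly 3 works: 3 values at 7 and 10 at 16 total 181; raise one of the low values by 3 (still ≤ 15) to hit 184.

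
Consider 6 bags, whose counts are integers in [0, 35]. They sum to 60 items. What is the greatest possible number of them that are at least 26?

With k values at 26 or above and the rest at least 0, the sum is at least 0 + 26k.
Since the sum is 60, we need 26k ≤ 60, i.e. k ≤ 2.
k = 2 is achieved by 2 values at 26 and 4 at 0, total 52; add 8 to one value (staying below 26) to reach 60.

2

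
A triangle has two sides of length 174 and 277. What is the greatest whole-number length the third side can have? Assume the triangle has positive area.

450

The third side must be less than 174 + 277 = 451.
The largest integer below 451 is 450.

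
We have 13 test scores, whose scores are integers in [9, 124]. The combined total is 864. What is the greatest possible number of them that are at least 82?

If k of the values are ≥ 82, the total is ≥ 82k + 9(13 − k).
Setting 82k + 9(13 − k) ≤ 864 gives 73k ≤ 747, so k ≤ 10.
k = 10 is achieved by 10 values at 82 and 3 at 9, total 847; add 17 to one value (staying below 82) to reach 864.

10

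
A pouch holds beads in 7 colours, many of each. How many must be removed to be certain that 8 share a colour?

50

You could draw 7 of every colour without reaching 8 of any — 49 in all.
One more forces 8 of some colour, so 49 + 1 = 50.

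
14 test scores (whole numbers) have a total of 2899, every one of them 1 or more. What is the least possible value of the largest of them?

208

If every one of the 14 were at most 207, the total would be at most 14 × 207 = 2898 < 2899.
Achievable: 1 of them at 208 and 13 at 207 total 2899.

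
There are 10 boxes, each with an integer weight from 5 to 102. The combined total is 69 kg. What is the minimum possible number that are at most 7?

4

If only k of them are at most 7, the other 10 − k are at least 8, so the total is at least (10 − k)·8 + k·5.
This is ≤ 69, so (10 − k)·8 + 5k ≤ 69, which gives k ≥ 4.
Exactly 4 works: 4 values at 5 and 6 at 8 total 68; raise one of the low values by 1 (still ≤ 7) to hit 69.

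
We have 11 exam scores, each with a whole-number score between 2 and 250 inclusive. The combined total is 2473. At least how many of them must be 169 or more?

8

If only k of them are at least 169, the other 11 − k are at most 168, so the total is at most k·250 + (11 − k)·168.
This must reach 2473, so k·250 + (11 − k)·168 ≥ 2473, giving k ≥ 8.
Exactly 8 works: 8 values at 250 and 3 at 168 total 2504; lower one of the high values by 31 (still ≥ 169) to hit 2473.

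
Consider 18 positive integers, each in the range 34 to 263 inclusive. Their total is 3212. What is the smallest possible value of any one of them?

Minimizing one value means maximizing the remaining 17.
The other 17 can take up 17 × 263 = 4471 ≥ 3212 − 34, so one integer can sit at its floor of 34.
Achievable: one at 34 and the other 17 totalling 3178, which fits since 17 × 34 ≤ 3178 ≤ 17 × 263.

34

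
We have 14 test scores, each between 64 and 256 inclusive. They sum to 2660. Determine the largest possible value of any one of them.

Maximizing one value means minimizing the remaining 13.
The other 13 contribute at least 13 × 64 = 832, leaving at most 2660 − 832 = 1828.
But each score is capped at 256, so the maximum is 256.
Achievable: one at 256 and the other 13 totalling 2404, which fits since 13 × 64 ≤ 2404 ≤ 13 × 256.

256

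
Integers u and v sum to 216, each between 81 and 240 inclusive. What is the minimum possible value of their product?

10935

Since u + v is fixed, pushing one of them to its bound minimizes the product.
At the endpoint u = 81, v = 216 − 81 = 135, so uv = 81 × 135 = 10935.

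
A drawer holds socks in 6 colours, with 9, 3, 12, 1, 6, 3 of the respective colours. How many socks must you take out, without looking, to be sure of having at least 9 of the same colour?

In the worst case you take as many as possible of each colour without reaching 9: 8 + 3 + 8 + 1 + 6 + 3 = 29.
The next one must give 9 of some colour, so 29 + 1 = 30.

30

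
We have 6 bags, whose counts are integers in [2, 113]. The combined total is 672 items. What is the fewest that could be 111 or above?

Suppose at most 6 − j of them reach 111; then j values are ≤ 110 and the rest ≤ 113.
The total is then ≤ 110·j + 113·(6 − j) = 678 − 3j. For this to be ≥ 672 we need j ≤ 2, so at least 6 − 2 = 4 must reach 111.
Exactly 4 works: 4 values at 113 and 2 at 110 total 672.

4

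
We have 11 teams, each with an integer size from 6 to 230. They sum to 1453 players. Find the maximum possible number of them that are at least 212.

6

If k of the values are ≥ 212, the total is ≥ 212k + 6(11 − k).
Setting 212k + 6(11 − k) ≤ 1453 gives 206k ≤ 1387, so k ≤ 6.
k = 6 is achieved by 6 values at 212 and 5 at 6, total 1302; add 151 to one value (staying below 212) to reach 1453.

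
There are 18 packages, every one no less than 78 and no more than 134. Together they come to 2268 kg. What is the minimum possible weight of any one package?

Minimizing one value means maximizing the remaining 17.
The other 17 can take up 17 × 134 = 2278 ≥ 2268 − 78, so one package can sit at its floor of 78.
Achievable: one at 78 and the other 17 totalling 2190, which fits since 17 × 78 ≤ 2190 ≤ 17 × 134.

78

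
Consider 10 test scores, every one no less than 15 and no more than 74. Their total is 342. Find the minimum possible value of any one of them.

15

To make one score as small as possible, make the other 9 as large as possible.
The other 9 can take up 9 × 74 = 666 ≥ 342 − 15, so one score can sit at its floor of 15.
Achievable: one at 15 and the other 9 totalling 327, which fits since 9 × 15 ≤ 327 ≤ 9 × 74.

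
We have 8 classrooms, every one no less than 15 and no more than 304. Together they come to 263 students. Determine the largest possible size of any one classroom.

Maximizing one value means minimizing the remaining 7.
The other 7 contribute at least 7 × 15 = 105, leaving at most 263 − 105 = 158.
Since 158 ≤ 304, this is achievable: one at 158 and 7 at 15.

158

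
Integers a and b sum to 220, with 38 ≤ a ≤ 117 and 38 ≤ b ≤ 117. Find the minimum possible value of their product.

Since a + b is fixed, pushing one of them to its bound minimizes the product.
The extreme feasible split is a = 103, b = 117, giving ab = 12051.

12051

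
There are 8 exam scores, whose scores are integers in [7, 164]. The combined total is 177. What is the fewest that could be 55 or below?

6

Each value above 55 is at least 56, contributing at least 56 − 7 = 49 above the floor 7.
The sum exceeds the floor total 56 by 121, so at most ⌊121/49⌋ = 2 exceed 55, and at least 6 are ≤ 55.
Exactly 6 works: 6 values at 7 and 2 at 56 total 154; raise one of the low values by 23 (still ≤ 55) to hit 177.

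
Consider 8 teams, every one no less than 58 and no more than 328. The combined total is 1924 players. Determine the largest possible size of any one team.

To make one team as large as possible, make the other 7 as small as possible.
The other 7 contribute at least 7 × 58 = 406, leaving at most 1924 − 406 = 1518.
But each team is capped at 328, so the maximum is 328.
Achievable: one at 328 and the other 7 totalling 1596, which fits since 7 × 58 ≤ 1596 ≤ 7 × 328.

328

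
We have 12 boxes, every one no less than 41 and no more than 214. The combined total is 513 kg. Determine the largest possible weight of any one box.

To make one box as large as possible, make the other 11 as small as possible.
The other 11 contribute at least 11 × 41 = 451, leaving at most 513 − 451 = 62.
Since 62 ≤ 214, this is achievable: one at 62 and 11 at 41.

62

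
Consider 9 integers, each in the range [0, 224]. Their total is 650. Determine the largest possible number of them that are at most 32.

7

Each value at 32 or below falls at least 224 − 32 = 192 short of the ceiling 224.
The ceiling total is 9 × 224 = 2016, and we need 650, so at most ⌊(2016 − 650)/192⌋ = 7 can be that low.
k = 7 is achieved by 7 values at 32 and 2 at 224, total 672; lower one of the 224's by 22 (still > 32) to reach 650.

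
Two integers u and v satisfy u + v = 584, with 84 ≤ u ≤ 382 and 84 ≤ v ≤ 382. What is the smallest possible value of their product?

For a fixed sum, uv is smallest when u and v are as far apart as possible.
The extreme feasible split is u = 202, v = 382, giving uv = 77164.

77164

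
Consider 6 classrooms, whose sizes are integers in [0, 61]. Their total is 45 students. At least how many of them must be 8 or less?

Let j be the number exceeding 8. Then the total is ≥ 9·j + 0·(6 − j) = 0 + 9j.
So 9j ≤ 45 and j ≤ 5; hence at least 6 − 5 = 1 are ≤ 8.
Exactly 1 works: 1 value at 0 and 5 at 9 total 45.

1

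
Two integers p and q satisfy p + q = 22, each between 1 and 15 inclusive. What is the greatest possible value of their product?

For a fixed sum, the product pq is largest when p and q are as close as possible.
Taking p = 11 and q = 11 (both in [1, 15]) gives pq = 121.

121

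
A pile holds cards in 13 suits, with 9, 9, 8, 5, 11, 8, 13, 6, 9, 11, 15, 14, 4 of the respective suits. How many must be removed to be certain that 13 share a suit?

In the worst case you take as many as possible of each suit without reaching 13: 9 + 9 + 8 + 5 + 11 + 8 + 12 + 6 + 9 + 11 + 12 + 12 + 4 = 116.
The next one must give 13 of some suit, so 116 + 1 = 117.

117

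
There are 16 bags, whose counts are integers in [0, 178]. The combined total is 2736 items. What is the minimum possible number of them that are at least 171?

If only k of them are at least 171, the other 16 − k are at most 170, so the total is at most k·178 + (16 − k)·170.
This must reach 2736, so k·178 + (16 − k)·170 ≥ 2736, giving k ≥ 2.
Exactly 2 works: 2 values at 178 and 14 at 170 total 2736.

2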